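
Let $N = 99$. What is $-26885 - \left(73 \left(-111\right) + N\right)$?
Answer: $-18881$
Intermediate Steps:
$-26885 - \left(73 \left(-111\right) + N\right) = -26885 - \left(73 \left(-111\right) + 99\right) = -26885 - \left(-8103 + 99\right) = -26885 - -8004 = -26885 + 8004 = -18881$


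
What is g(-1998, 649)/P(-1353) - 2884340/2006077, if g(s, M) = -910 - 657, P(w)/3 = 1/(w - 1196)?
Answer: 8012830604771/6018231 ≈ 1.3314e+6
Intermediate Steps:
P(w) = 3/(-1196 + w) (P(w) = 3/(w - 1196) = 3/(-1196 + w))
g(s, M) = -1567
g(-1998, 649)/P(-1353) - 2884340/2006077 = -1567/(3/(-1196 - 1353)) - 2884340/2006077 = -1567/(3/(-2549)) - 2884340*1/2006077 = -1567/(3*(-1/2549)) - 2884340/2006077 = -1567/(-3/2549) - 2884340/2006077 = -1567*(-2549/3) - 2884340/2006077 = 3994283/3 - 2884340/2006077 = 8012830604771/6018231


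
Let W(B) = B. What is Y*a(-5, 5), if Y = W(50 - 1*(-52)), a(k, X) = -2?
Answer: -204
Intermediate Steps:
Y = 102 (Y = 50 - 1*(-52) = 50 + 52 = 102)
Y*a(-5, 5) = 102*(-2) = -204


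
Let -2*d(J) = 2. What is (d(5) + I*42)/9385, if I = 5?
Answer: 209/9385 ≈ 0.022270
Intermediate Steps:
d(J) = -1 (d(J) = -½*2 = -1)
(d(5) + I*42)/9385 = (-1 + 5*42)/9385 = (-1 + 210)*(1/9385) = 209*(1/9385) = 209/9385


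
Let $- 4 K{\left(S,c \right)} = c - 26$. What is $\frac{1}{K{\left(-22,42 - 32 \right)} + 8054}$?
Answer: $\frac{1}{8058} \approx 0.0001241$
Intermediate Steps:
$K{\left(S,c \right)} = \frac{13}{2} - \frac{c}{4}$ ($K{\left(S,c \right)} = - \frac{c - 26}{4} = - \frac{-26 + c}{4} = \frac{13}{2} - \frac{c}{4}$)
$\frac{1}{K{\left(-22,42 - 32 \right)} + 8054} = \frac{1}{\left(\frac{13}{2} - \frac{42 - 32}{4}\right) + 8054} = \frac{1}{\left(\frac{13}{2} - \frac{5}{2}\right) + 8054} = \frac{1}{4 + 8054} = \frac{1}{8058}$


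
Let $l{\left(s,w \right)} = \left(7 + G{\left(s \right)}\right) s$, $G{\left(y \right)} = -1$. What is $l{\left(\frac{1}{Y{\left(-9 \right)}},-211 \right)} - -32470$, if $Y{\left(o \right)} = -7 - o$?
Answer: $32473$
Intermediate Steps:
$l{\left(s,w \right)} = 6 s$ ($l{\left(s,w \right)} = \left(7 - 1\right) s = 6 s$)
$l{\left(\frac{1}{Y{\left(-9 \right)}},-211 \right)} - -32470 = \frac{6}{-7 - -9} - -32470 = \frac{6}{-7 + 9} + 32470 = \frac{6}{2} + 32470 = 6 \cdot \frac{1}{2} + 32470 = 3 + 32470 = 32473$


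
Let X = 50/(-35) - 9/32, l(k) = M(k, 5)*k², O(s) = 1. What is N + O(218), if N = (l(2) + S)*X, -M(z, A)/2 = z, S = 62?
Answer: -8697/112 ≈ -77.652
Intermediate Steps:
M(z, A) = -2*z
l(k) = -2*k³ (l(k) = (-2*k)*k² = -2*k³)
X = -383/224 (X = 50*(-1/35) - 9*1/32 = -10/7 - 9/32 = -383/224 ≈ -1.7098)
N = -8809/112 (N = (-2*2³ + 62)*(-383/224) = (-2*8 + 62)*(-383/224) = (-16 + 62)*(-383/224) = 46*(-383/224) = -8809/112 ≈ -78.652)
N + O(218) = -8809/112 + 1 = -8697/112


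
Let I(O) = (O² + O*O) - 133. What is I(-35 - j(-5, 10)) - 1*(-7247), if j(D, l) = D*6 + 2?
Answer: 7212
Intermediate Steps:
j(D, l) = 2 + 6*D (j(D, l) = 6*D + 2 = 2 + 6*D)
I(O) = -133 + 2*O² (I(O) = (O² + O²) - 133 = 2*O² - 133 = -133 + 2*O²)
I(-35 - j(-5, 10)) - 1*(-7247) = (-133 + 2*(-35 - (2 + 6*(-5)))²) - 1*(-7247) = (-133 + 2*(-35 - (2 - 30))²) + 7247 = (-133 + 2*(-35 - 1*(-28))²) + 7247 = (-133 + 2*(-35 + 28)²) + 7247 = (-133 + 2*(-7)²) + 7247 = (-133 + 2*49) + 7247 = (-133 + 98) + 7247 = -35 + 7247 = 7212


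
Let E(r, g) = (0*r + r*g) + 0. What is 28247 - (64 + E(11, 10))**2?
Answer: -2029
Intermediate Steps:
E(r, g) = g*r (E(r, g) = (0 + g*r) + 0 = g*r + 0 = g*r)
28247 - (64 + E(11, 10))**2 = 28247 - (64 + 10*11)**2 = 28247 - (64 + 110)**2 = 28247 - 1*174**2 = 28247 - 1*30276 = 28247 - 30276 = -2029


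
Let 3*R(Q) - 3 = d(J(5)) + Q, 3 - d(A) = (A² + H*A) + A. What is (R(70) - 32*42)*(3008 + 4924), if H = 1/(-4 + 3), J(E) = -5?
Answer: -10525764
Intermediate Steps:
H = -1 (H = 1/(-1) = -1)
d(A) = 3 - A² (d(A) = 3 - ((A² - A) + A) = 3 - A²)
R(Q) = -19/3 + Q/3 (R(Q) = 1 + ((3 - 1*(-5)²) + Q)/3 = 1 + ((3 - 1*25) + Q)/3 = 1 + ((3 - 25) + Q)/3 = 1 + (-22 + Q)/3 = 1 + (-22/3 + Q/3) = -19/3 + Q/3)
(R(70) - 32*42)*(3008 + 4924) = ((-19/3 + (⅓)*70) - 32*42)*(3008 + 4924) = ((-19/3 + 70/3) - 1344)*7932 = (17 - 1344)*7932 = -1327*7932 = -10525764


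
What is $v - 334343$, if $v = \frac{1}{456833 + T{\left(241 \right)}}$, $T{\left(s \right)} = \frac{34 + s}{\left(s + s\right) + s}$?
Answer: $- \frac{110430328008439}{330290534} \approx -3.3434 \cdot 10^{5}$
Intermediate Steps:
$T{\left(s \right)} = \frac{34 + s}{3 s}$ ($T{\left(s \right)} = \frac{34 + s}{2 s + s} = \frac{34 + s}{3 s}$)
$v = \frac{723}{330290534}$ ($v = \frac{1}{456833 + \frac{34 + 241}{3 \cdot 241}} = \frac{1}{456833 + \frac{1}{3} \cdot \frac{1}{241} \cdot 275} = \frac{1}{456833 + \frac{275}{723}} = \frac{1}{\frac{330290534}{723}} = \frac{723}{330290534} \approx 2.189 \cdot 10^{-6}$)
$v - 334343 = \frac{723}{330290534} - 334343 = - \frac{110430328008439}{330290534}$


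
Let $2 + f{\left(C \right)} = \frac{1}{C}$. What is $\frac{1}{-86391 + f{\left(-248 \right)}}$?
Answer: $- \frac{248}{21425465} \approx -1.1575 \cdot 10^{-5}$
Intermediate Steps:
$f{\left(C \right)} = -2 + \frac{1}{C}$
$\frac{1}{-86391 + f{\left(-248 \right)}} = \frac{1}{-86391 - \left(2 - \frac{1}{-248}\right)} = \frac{1}{-86391 - \frac{497}{248}} = \frac{1}{- \frac{21425465}{248}} = - \frac{248}{21425465}$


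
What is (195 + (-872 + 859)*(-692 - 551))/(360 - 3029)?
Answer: -962/157 ≈ -6.1274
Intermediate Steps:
(195 + (-872 + 859)*(-692 - 551))/(360 - 3029) = (195 - 13*(-1243))/(-2669) = (195 + 16159)*(-1/2669) = 16354*(-1/2669) = -962/157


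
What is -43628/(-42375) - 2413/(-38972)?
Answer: 1802521291/1651438500 ≈ 1.0915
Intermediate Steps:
-43628/(-42375) - 2413/(-38972) = -43628*(-1/42375) - 2413*(-1/38972) = 43628/42375 + 2413/38972 = 1802521291/1651438500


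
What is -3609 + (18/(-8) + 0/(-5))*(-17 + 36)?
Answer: -14607/4 ≈ -3651.8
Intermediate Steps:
-3609 + (18/(-8) + 0/(-5))*(-17 + 36) = -3609 + (18*(-⅛) + 0*(-⅕))*19 = -3609 + (-9/4 + 0)*19 = -3609 - 9/4*19 = -3609 - 171/4 = -14607/4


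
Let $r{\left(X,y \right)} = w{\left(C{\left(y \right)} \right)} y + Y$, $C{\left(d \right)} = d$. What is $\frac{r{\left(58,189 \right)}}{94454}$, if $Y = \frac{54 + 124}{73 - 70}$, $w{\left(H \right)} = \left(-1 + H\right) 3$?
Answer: $\frac{159983}{141681} \approx 1.1292$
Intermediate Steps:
$w{\left(H \right)} = -3 + 3 H$
$Y = \frac{178}{3} \approx 59.333$
$r{\left(X,y \right)} = \frac{178}{3} + y \left(-3 + 3 y\right)$ ($r{\left(X,y \right)} = \left(-3 + 3 y\right) y + \frac{178}{3} = y \left(-3 + 3 y\right) + \frac{178}{3} = \frac{178}{3} + y \left(-3 + 3 y\right)$)
$\frac{r{\left(58,189 \right)}}{94454} = \frac{\frac{178}{3} + 3 \cdot 189 \left(-1 + 189\right)}{94454} = \left(\frac{178}{3} + 3 \cdot 189 \cdot 188\right) \frac{1}{94454} = \left(\frac{178}{3} + 106596\right) \frac{1}{94454} = \frac{319966}{3} \cdot \frac{1}{94454} = \frac{159983}{141681}$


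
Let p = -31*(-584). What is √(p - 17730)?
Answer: √374 ≈ 19.339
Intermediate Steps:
p = 18104
√(p - 17730) = √(18104 - 17730) = √374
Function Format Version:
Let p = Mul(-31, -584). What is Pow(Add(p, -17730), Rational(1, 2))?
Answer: Pow(374, Rational(1, 2)) ≈ 19.339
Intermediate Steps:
p = 18104
Pow(Add(p, -17730), Rational(1, 2)) = Pow(Add(18104, -17730), Rational(1, 2)) = Pow(374, Rational(1, 2))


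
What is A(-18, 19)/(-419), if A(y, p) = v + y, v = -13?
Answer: 31/419 ≈ 0.073986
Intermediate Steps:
A(y, p) = -13 + y
A(-18, 19)/(-419) = (-13 - 18)/(-419) = -31*(-1/419) = 31/419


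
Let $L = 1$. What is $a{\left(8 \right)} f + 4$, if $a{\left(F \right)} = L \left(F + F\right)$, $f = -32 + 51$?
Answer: $308$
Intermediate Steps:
$f = 19$
$a{\left(F \right)} = 2 F$ ($a{\left(F \right)} = 1 \left(F + F\right) = 1 \cdot 2 F = 2 F$)
$a{\left(8 \right)} f + 4 = 2 \cdot 8 \cdot 19 + 4 = 16 \cdot 19 + 4 = 304 + 4 = 308$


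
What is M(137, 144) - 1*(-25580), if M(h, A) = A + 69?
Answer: 25793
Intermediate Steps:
M(h, A) = 69 + A
M(137, 144) - 1*(-25580) = (69 + 144) - 1*(-25580) = 213 + 25580 = 25793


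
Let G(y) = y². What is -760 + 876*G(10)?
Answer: 86840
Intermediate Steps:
-760 + 876*G(10) = -760 + 876*10² = -760 + 876*100 = -760 + 87600 = 86840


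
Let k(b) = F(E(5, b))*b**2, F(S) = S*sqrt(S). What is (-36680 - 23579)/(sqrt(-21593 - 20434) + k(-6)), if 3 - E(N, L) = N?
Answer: -60259*I/(-sqrt(42027) + 72*sqrt(2)) ≈ 584.01*I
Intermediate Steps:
E(N, L) = 3 - N
F(S) = S**(3/2)
k(b) = -2*I*sqrt(2)*b**2 (k(b) = (3 - 1*5)**(3/2)*b**2 = (3 - 5)**(3/2)*b**2 = (-2)**(3/2)*b**2 = (-2*I*sqrt(2))*b**2 = -2*I*sqrt(2)*b**2)
(-36680 - 23579)/(sqrt(-21593 - 20434) + k(-6)) = (-36680 - 23579)/(sqrt(-21593 - 20434) - 2*I*sqrt(2)*(-6)**2) = -60259/(sqrt(-42027) - 2*I*sqrt(2)*36) = -60259/(I*sqrt(42027) - 72*I*sqrt(2))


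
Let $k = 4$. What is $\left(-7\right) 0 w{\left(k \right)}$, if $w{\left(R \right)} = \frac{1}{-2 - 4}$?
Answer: $0$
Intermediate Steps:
$w{\left(R \right)} = - \frac{1}{6}$ ($w{\left(R \right)} = \frac{1}{-6} = - \frac{1}{6}$)
$\left(-7\right) 0 w{\left(k \right)} = \left(-7\right) 0 \left(- \frac{1}{6}\right) = 0 \left(- \frac{1}{6}\right) = 0$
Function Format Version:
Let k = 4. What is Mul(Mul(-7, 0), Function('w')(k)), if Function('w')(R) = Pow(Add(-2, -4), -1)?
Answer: 0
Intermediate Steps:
Function('w')(R) = Rational(-1, 6) (Function('w')(R) = Pow(-6, -1) = Rational(-1, 6))
Mul(Mul(-7, 0), Function('w')(k)) = Mul(Mul(-7, 0), Rational(-1, 6)) = Mul(0, Rational(-1, 6)) = 0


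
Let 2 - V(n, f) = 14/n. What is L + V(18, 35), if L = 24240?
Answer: 218171/9 ≈ 24241.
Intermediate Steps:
V(n, f) = 2 - 14/n
L + V(18, 35) = 24240 + (2 - 14/18) = 24240 + (2 - 14*1/18) = 24240 + (2 - 7/9) = 24240 + 11/9 = 218171/9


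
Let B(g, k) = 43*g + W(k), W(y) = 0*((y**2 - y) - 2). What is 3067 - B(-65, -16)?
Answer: 5862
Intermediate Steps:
W(y) = 0 (W(y) = 0*(-2 + y**2 - y) = 0)
B(g, k) = 43*g (B(g, k) = 43*g + 0 = 43*g)
3067 - B(-65, -16) = 3067 - 43*(-65) = 3067 - 1*(-2795) = 3067 + 2795 = 5862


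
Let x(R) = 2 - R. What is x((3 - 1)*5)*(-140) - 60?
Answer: 1060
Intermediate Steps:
x((3 - 1)*5)*(-140) - 60 = (2 - (3 - 1)*5)*(-140) - 60 = (2 - 2*5)*(-140) - 60 = (2 - 1*10)*(-140) - 60 = (2 - 10)*(-140) - 60 = -8*(-140) - 60 = 1120 - 60 = 1060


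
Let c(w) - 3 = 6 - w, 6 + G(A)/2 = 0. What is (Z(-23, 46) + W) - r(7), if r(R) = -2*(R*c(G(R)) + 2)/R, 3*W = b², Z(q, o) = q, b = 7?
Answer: 754/21 ≈ 35.905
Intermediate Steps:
G(A) = -12 (G(A) = -12 + 2*0 = -12 + 0 = -12)
c(w) = 9 - w (c(w) = 3 + (6 - w) = 9 - w)
W = 49/3 (W = (⅓)*7² = (⅓)*49 = 49/3 ≈ 16.333)
r(R) = -2*(2 + 21*R)/R (r(R) = -2*(R*(9 - 1*(-12)) + 2)/R = -2*(R*(9 + 12) + 2)/R = -2*(R*21 + 2)/R = -2*(21*R + 2)/R = -2*(2 + 21*R)/R)
(Z(-23, 46) + W) - r(7) = (-23 + 49/3) - (-42 - 4/7) = -20/3 - (-42 - 4*⅐) = -20/3 - (-42 - 4/7) = -20/3 - 1*(-298/7) = -20/3 + 298/7 = 754/21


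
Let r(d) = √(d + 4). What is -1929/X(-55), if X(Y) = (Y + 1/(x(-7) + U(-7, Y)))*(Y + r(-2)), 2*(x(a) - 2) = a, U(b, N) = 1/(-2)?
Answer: -70730/111851 - 1286*√2/111851 ≈ -0.64862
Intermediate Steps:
U(b, N) = -½
x(a) = 2 + a/2
r(d) = √(4 + d)
X(Y) = (-½ + Y)*(Y + √2) (X(Y) = (Y + 1/((2 + (½)*(-7)) - ½))*(Y + √(4 - 2)) = (Y + 1/((2 - 7/2) - ½))*(Y + √2) = (Y + 1/(-3/2 - ½))*(Y + √2) = (Y + 1/(-2))*(Y + √2) = (Y - ½)*(Y + √2) = (-½ + Y)*(Y + √2))
-1929/X(-55) = -1929/((-55)² - ½*(-55) - √2/2 - 55*√2) = -1929/(3025 + 55/2 - √2/2 - 55*√2) = -1929/(6105/2 - 111*√2/2)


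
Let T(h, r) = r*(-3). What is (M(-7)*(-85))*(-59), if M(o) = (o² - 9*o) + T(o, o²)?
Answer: -175525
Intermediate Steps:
T(h, r) = -3*r
M(o) = -9*o - 2*o² (M(o) = (o² - 9*o) - 3*o² = -9*o - 2*o²)
(M(-7)*(-85))*(-59) = (-7*(-9 - 2*(-7))*(-85))*(-59) = (-7*(-9 + 14)*(-85))*(-59) = (-7*5*(-85))*(-59) = -35*(-85)*(-59) = 2975*(-59) = -175525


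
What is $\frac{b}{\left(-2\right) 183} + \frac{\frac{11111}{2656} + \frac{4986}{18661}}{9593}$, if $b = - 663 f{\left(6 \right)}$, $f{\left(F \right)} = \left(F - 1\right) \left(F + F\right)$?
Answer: $\frac{3152338239445847}{29003289865568} \approx 108.69$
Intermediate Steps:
$f{\left(F \right)} = 2 F \left(-1 + F\right)$ ($f{\left(F \right)} = \left(-1 + F\right) 2 F = 2 F \left(-1 + F\right)$)
$b = -39780$ ($b = - 663 \cdot 2 \cdot 6 \left(-1 + 6\right) = - 663 \cdot 2 \cdot 6 \cdot 5 = \left(-663\right) 60 = -39780$)
$\frac{b}{\left(-2\right) 183} + \frac{\frac{11111}{2656} + \frac{4986}{18661}}{9593} = - \frac{39780}{\left(-2\right) 183} + \frac{\frac{11111}{2656} + \frac{4986}{18661}}{9593} = - \frac{39780}{-366} + \left(11111 \cdot \frac{1}{2656} + 4986 \cdot \frac{1}{18661}\right) \frac{1}{9593} = \left(-39780\right) \left(- \frac{1}{366}\right) + \left(\frac{11111}{2656} + \frac{4986}{18661}\right) \frac{1}{9593} = \frac{6630}{61} + \frac{220585187}{49563616} \cdot \frac{1}{9593} = \frac{6630}{61} + \frac{220585187}{475463768288} = \frac{3152338239445847}{29003289865568}$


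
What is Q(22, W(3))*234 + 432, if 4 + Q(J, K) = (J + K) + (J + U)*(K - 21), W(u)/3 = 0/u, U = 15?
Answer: -177174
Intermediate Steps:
W(u) = 0 (W(u) = 3*(0/u) = 3*0 = 0)
Q(J, K) = -4 + J + K + (-21 + K)*(15 + J) (Q(J, K) = -4 + ((J + K) + (J + 15)*(K - 21)) = -4 + ((J + K) + (15 + J)*(-21 + K)) = -4 + ((J + K) + (-21 + K)*(15 + J)) = -4 + (J + K + (-21 + K)*(15 + J)) = -4 + J + K + (-21 + K)*(15 + J))
Q(22, W(3))*234 + 432 = (-319 - 20*22 + 16*0 + 22*0)*234 + 432 = (-319 - 440 + 0 + 0)*234 + 432 = -759*234 + 432 = -177606 + 432 = -177174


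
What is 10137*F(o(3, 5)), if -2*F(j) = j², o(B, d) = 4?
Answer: -81096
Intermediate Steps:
F(j) = -j²/2
10137*F(o(3, 5)) = 10137*(-½*4²) = 10137*(-½*16) = 10137*(-8) = -81096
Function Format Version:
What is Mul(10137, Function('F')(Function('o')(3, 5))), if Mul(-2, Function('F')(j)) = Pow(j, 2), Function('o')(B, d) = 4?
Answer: -81096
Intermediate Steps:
Function('F')(j) = Mul(Rational(-1, 2), Pow(j, 2))
Mul(10137, Function('F')(Function('o')(3, 5))) = Mul(10137, Mul(Rational(-1, 2), Pow(4, 2))) = Mul(10137, Mul(Rational(-1, 2), 16)) = Mul(10137, -8) = -81096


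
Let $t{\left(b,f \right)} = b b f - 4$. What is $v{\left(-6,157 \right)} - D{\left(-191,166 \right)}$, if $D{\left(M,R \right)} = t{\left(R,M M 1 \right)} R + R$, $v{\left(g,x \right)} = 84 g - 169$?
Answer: $-166874892551$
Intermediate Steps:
$v{\left(g,x \right)} = -169 + 84 g$
$t{\left(b,f \right)} = -4 + f b^{2}$ ($t{\left(b,f \right)} = b^{2} f - 4 = f b^{2} - 4 = -4 + f b^{2}$)
$D{\left(M,R \right)} = R + R \left(-4 + M^{2} R^{2}\right)$ ($D{\left(M,R \right)} = \left(-4 + M M 1 R^{2}\right) R + R = \left(-4 + M^{2} \cdot 1 R^{2}\right) R + R = \left(-4 + M^{2} R^{2}\right) R + R = R \left(-4 + M^{2} R^{2}\right) + R = R + R \left(-4 + M^{2} R^{2}\right)$)
$v{\left(-6,157 \right)} - D{\left(-191,166 \right)} = \left(-169 + 84 \left(-6\right)\right) - 166 \left(-3 + \left(-191\right)^{2} \cdot 166^{2}\right) = \left(-169 - 504\right) - 166 \left(-3 + 36481 \cdot 27556\right) = -673 - 166 \left(-3 + 1005270436\right) = -673 - 166 \cdot 1005270433 = -673 - 166874891878 = -166874892551$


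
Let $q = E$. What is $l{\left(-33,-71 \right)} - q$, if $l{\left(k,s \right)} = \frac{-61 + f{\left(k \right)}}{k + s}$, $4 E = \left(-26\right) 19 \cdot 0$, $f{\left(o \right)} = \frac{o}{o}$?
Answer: $\frac{15}{26} \approx 0.57692$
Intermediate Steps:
$f{\left(o \right)} = 1$
$E = 0$ ($E = \frac{\left(-26\right) 19 \cdot 0}{4} = \frac{\left(-494\right) 0}{4} = \frac{1}{4} \cdot 0 = 0$)
$l{\left(k,s \right)} = - \frac{60}{k + s}$ ($l{\left(k,s \right)} = \frac{-61 + 1}{k + s} = - \frac{60}{k + s}$)
$q = 0$
$l{\left(-33,-71 \right)} - q = - \frac{60}{-33 - 71} - 0 = - \frac{60}{-104} + 0 = \left(-60\right) \left(- \frac{1}{104}\right) + 0 = \frac{15}{26} + 0 = \frac{15}{26}$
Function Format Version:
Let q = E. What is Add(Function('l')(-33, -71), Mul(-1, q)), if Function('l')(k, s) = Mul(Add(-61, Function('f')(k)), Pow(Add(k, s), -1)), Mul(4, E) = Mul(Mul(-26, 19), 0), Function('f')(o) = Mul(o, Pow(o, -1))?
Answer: Rational(15, 26) ≈ 0.57692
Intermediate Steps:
Function('f')(o) = 1
E = 0 (E = Mul(Rational(1, 4), Mul(Mul(-26, 19), 0)) = Mul(Rational(1, 4), Mul(-494, 0)) = Mul(Rational(1, 4), 0) = 0)
Function('l')(k, s) = Mul(-60, Pow(Add(k, s), -1)) (Function('l')(k, s) = Mul(Add(-61, 1), Pow(Add(k, s), -1)) = Mul(-60, Pow(Add(k, s), -1)))
q = 0
Add(Function('l')(-33, -71), Mul(-1, q)) = Add(Mul(-60, Pow(Add(-33, -71), -1)), Mul(-1, 0)) = Add(Mul(-60, Pow(-104, -1)), 0) = Add(Mul(-60, Rational(-1, 104)), 0) = Add(Rational(15, 26), 0) = Rational(15, 26)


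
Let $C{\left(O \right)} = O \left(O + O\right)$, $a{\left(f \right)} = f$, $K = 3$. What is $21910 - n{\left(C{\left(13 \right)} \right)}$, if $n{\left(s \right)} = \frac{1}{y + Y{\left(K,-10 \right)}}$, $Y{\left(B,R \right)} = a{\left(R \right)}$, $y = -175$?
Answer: $\frac{4053351}{185} \approx 21910.0$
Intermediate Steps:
$Y{\left(B,R \right)} = R$
$C{\left(O \right)} = 2 O^{2}$ ($C{\left(O \right)} = O 2 O = 2 O^{2}$)
$n{\left(s \right)} = - \frac{1}{185}$ ($n{\left(s \right)} = \frac{1}{-175 - 10} = \frac{1}{-185} = - \frac{1}{185}$)
$21910 - n{\left(C{\left(13 \right)} \right)} = 21910 - - \frac{1}{185} = 21910 + \frac{1}{185} = \frac{4053351}{185}$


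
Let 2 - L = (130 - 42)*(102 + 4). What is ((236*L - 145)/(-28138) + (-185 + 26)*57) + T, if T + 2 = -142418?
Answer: -4260227573/28138 ≈ -1.5140e+5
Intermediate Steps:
L = -9326 (L = 2 - (130 - 42)*(102 + 4) = 2 - 88*106 = 2 - 1*9328 = 2 - 9328 = -9326)
T = -142420 (T = -2 - 142418 = -142420)
((236*L - 145)/(-28138) + (-185 + 26)*57) + T = ((236*(-9326) - 145)/(-28138) + (-185 + 26)*57) - 142420 = ((-2200936 - 145)*(-1/28138) - 159*57) - 142420 = (-2201081*(-1/28138) - 9063) - 142420 = (2201081/28138 - 9063) - 142420 = -252813613/28138 - 142420 = -4260227573/28138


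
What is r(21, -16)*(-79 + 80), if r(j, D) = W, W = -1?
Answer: -1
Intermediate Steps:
r(j, D) = -1
r(21, -16)*(-79 + 80) = -(-79 + 80) = -1*1 = -1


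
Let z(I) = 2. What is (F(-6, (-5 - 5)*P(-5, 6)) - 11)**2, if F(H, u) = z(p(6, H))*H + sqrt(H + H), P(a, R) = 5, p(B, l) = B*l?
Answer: 517 - 92*I*sqrt(3) ≈ 517.0 - 159.35*I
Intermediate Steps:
F(H, u) = 2*H + sqrt(2)*sqrt(H) (F(H, u) = 2*H + sqrt(H + H) = 2*H + sqrt(2*H) = 2*H + sqrt(2)*sqrt(H))
(F(-6, (-5 - 5)*P(-5, 6)) - 11)**2 = ((2*(-6) + sqrt(2)*sqrt(-6)) - 11)**2 = ((-12 + sqrt(2)*(I*sqrt(6))) - 11)**2 = ((-12 + 2*I*sqrt(3)) - 11)**2 = (-23 + 2*I*sqrt(3))**2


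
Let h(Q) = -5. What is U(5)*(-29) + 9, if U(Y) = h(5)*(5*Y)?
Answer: 3634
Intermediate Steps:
U(Y) = -25*Y
U(5)*(-29) + 9 = -25*5*(-29) + 9 = -125*(-29) + 9 = 3625 + 9 = 3634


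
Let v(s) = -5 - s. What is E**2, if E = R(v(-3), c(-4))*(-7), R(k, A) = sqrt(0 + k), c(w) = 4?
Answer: -98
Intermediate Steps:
R(k, A) = sqrt(k)
E = -7*I*sqrt(2) (E = sqrt(-5 - 1*(-3))*(-7) = sqrt(-5 + 3)*(-7) = sqrt(-2)*(-7) = (I*sqrt(2))*(-7) = -7*I*sqrt(2) ≈ -9.8995*I)
E**2 = (-7*I*sqrt(2))**2 = -98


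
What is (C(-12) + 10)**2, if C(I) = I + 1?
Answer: 1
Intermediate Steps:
C(I) = 1 + I
(C(-12) + 10)**2 = ((1 - 12) + 10)**2 = (-11 + 10)**2 = (-1)**2 = 1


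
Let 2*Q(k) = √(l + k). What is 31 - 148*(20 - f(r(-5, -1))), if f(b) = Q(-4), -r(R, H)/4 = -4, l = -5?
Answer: -2929 + 222*I ≈ -2929.0 + 222.0*I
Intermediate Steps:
r(R, H) = 16 (r(R, H) = -4*(-4) = 16)
Q(k) = √(-5 + k)/2
f(b) = 3*I/2 (f(b) = √(-5 - 4)/2 = √(-9)/2 = (3*I)/2 = 3*I/2)
31 - 148*(20 - f(r(-5, -1))) = 31 - 148*(20 - 3*I/2) = 31 + (-2960 + 222*I) = -2929 + 222*I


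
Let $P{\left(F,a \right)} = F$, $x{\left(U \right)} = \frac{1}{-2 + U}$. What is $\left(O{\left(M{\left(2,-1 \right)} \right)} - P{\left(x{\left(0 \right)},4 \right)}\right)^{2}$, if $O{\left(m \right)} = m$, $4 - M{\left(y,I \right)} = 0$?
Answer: $\frac{81}{4} \approx 20.25$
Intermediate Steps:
$M{\left(y,I \right)} = 4$ ($M{\left(y,I \right)} = 4 - 0 = 4 + 0 = 4$)
$\left(O{\left(M{\left(2,-1 \right)} \right)} - P{\left(x{\left(0 \right)},4 \right)}\right)^{2} = \left(4 - \frac{1}{-2 + 0}\right)^{2} = \left(4 - \frac{1}{-2}\right)^{2} = \left(4 - - \frac{1}{2}\right)^{2} = \left(4 + \frac{1}{2}\right)^{2} = \left(\frac{9}{2}\right)^{2} = \frac{81}{4}$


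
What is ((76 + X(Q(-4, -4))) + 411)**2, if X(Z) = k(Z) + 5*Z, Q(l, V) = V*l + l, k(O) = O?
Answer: 312481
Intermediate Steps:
Q(l, V) = l + V*l
X(Z) = 6*Z (X(Z) = Z + 5*Z = 6*Z)
((76 + X(Q(-4, -4))) + 411)**2 = ((76 + 6*(-4*(1 - 4))) + 411)**2 = ((76 + 6*(-4*(-3))) + 411)**2 = ((76 + 6*12) + 411)**2 = ((76 + 72) + 411)**2 = (148 + 411)**2 = 559**2 = 312481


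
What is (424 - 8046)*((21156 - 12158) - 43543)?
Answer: 263301990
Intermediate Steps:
(424 - 8046)*((21156 - 12158) - 43543) = -7622*(8998 - 43543) = -7622*(-34545) = 263301990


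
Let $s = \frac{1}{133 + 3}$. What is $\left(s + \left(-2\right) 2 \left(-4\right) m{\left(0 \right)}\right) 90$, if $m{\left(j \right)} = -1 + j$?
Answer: $- \frac{97875}{68} \approx -1439.3$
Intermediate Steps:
$s = \frac{1}{136} \approx 0.0073529$
$\left(s + \left(-2\right) 2 \left(-4\right) m{\left(0 \right)}\right) 90 = \left(\frac{1}{136} + \left(-2\right) 2 \left(-4\right) \left(-1 + 0\right)\right) 90 = \left(\frac{1}{136} + \left(-4\right) \left(-4\right) \left(-1\right)\right) 90 = \left(\frac{1}{136} + 16 \left(-1\right)\right) 90 = \left(\frac{1}{136} - 16\right) 90 = \left(- \frac{2175}{136}\right) 90 = - \frac{97875}{68}$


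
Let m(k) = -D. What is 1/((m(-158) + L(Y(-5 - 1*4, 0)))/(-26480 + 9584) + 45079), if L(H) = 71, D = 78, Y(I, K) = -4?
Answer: 16896/761654791 ≈ 2.2183e-5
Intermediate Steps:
m(k) = -78 (m(k) = -1*78 = -78)
1/((m(-158) + L(Y(-5 - 1*4, 0)))/(-26480 + 9584) + 45079) = 1/((-78 + 71)/(-26480 + 9584) + 45079) = 1/(-7/(-16896) + 45079) = 1/(-7*(-1/16896) + 45079) = 1/(7/16896 + 45079) = 1/(761654791/16896) = 16896/761654791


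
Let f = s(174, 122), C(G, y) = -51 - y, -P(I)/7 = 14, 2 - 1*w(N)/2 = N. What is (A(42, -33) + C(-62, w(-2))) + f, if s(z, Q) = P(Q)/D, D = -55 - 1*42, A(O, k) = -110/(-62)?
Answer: -169040/3007 ≈ -56.216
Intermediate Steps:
A(O, k) = 55/31 (A(O, k) = -110*(-1/62) = 55/31)
w(N) = 4 - 2*N
P(I) = -98 (P(I) = -7*14 = -98)
D = -97 (D = -55 - 42 = -97)
s(z, Q) = 98/97 (s(z, Q) = -98/(-97) = -98*(-1/97) = 98/97)
f = 98/97 ≈ 1.0103
(A(42, -33) + C(-62, w(-2))) + f = (55/31 + (-51 - (4 - 2*(-2)))) + 98/97 = (55/31 + (-51 - (4 + 4))) + 98/97 = (55/31 + (-51 - 1*8)) + 98/97 = (55/31 + (-51 - 8)) + 98/97 = (55/31 - 59) + 98/97 = -1774/31 + 98/97 = -169040/3007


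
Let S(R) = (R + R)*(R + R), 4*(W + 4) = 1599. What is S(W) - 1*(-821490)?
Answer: 5791849/4 ≈ 1.4480e+6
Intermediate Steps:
W = 1583/4 (W = -4 + (¼)*1599 = -4 + 1599/4 = 1583/4 ≈ 395.75)
S(R) = 4*R² (S(R) = (2*R)*(2*R) = 4*R²)
S(W) - 1*(-821490) = 4*(1583/4)² - 1*(-821490) = 4*(2505889/16) + 821490 = 2505889/4 + 821490 = 5791849/4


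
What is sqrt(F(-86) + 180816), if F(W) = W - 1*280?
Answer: 15*sqrt(802) ≈ 424.79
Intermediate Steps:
F(W) = -280 + W (F(W) = W - 280 = -280 + W)
sqrt(F(-86) + 180816) = sqrt((-280 - 86) + 180816) = sqrt(-366 + 180816) = sqrt(180450) = 15*sqrt(802)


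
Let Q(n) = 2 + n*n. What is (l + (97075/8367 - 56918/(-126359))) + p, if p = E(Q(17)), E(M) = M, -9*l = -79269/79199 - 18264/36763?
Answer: 933389647263469001009/3078269161383471261 ≈ 303.22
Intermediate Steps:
l = 1453552261/8734778511 (l = -(-79269/79199 - 18264/36763)/9 = -⅑*(-4360656783/2911592837) = 1453552261/8734778511 ≈ 0.16641)
Q(n) = 2 + n²
p = 291 (p = 2 + 17² = 2 + 289 = 291)
(l + (97075/8367 - 56918/(-126359))) + p = (1453552261/8734778511 + (97075/8367 - 56918/(-126359))) + 291 = (1453552261/8734778511 + (97075*(1/8367) - 56918*(-1/126359))) + 291 = (1453552261/8734778511 + (97075/8367 + 56918/126359)) + 291 = (1453552261/8734778511 + 12742532831/1057245753) + 291 = 37613321300878864058/3078269161383471261 + 291 = 933389647263469001009/3078269161383471261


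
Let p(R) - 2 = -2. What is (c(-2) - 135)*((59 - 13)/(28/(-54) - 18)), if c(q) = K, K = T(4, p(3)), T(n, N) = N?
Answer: 16767/50 ≈ 335.34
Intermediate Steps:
p(R) = 0 (p(R) = 2 - 2 = 0)
K = 0
c(q) = 0
(c(-2) - 135)*((59 - 13)/(28/(-54) - 18)) = (0 - 135)*((59 - 13)/(28/(-54) - 18)) = -6210/(28*(-1/54) - 18) = -6210/(-14/27 - 18) = -6210/(-500/27) = -6210*(-27)/500 = -135*(-621/250) = 16767/50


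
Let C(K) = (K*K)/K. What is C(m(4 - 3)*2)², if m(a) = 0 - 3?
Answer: 36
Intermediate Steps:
m(a) = -3
C(K) = K (C(K) = K²/K = K)
C(m(4 - 3)*2)² = (-3*2)² = (-6)² = 36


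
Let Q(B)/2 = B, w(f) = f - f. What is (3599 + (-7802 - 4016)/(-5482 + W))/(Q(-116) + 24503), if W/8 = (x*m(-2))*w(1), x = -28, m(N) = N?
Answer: 9870768/66526811 ≈ 0.14837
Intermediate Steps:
w(f) = 0
W = 0 (W = 8*(-28*(-2)*0) = 8*(56*0) = 8*0 = 0)
Q(B) = 2*B
(3599 + (-7802 - 4016)/(-5482 + W))/(Q(-116) + 24503) = (3599 + (-7802 - 4016)/(-5482 + 0))/(2*(-116) + 24503) = (3599 - 11818/(-5482))/(-232 + 24503) = (3599 - 11818*(-1/5482))/24271 = (3599 + 5909/2741)*(1/24271) = (9870768/2741)*(1/24271) = 9870768/66526811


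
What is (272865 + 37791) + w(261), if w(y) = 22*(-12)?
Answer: 310392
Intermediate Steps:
w(y) = -264
(272865 + 37791) + w(261) = (272865 + 37791) - 264 = 310656 - 264 = 310392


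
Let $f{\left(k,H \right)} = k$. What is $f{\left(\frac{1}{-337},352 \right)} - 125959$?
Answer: $- \frac{42448184}{337} \approx -1.2596 \cdot 10^{5}$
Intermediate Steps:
$f{\left(\frac{1}{-337},352 \right)} - 125959 = \frac{1}{-337} - 125959 = - \frac{1}{337} - 125959 = - \frac{42448184}{337}$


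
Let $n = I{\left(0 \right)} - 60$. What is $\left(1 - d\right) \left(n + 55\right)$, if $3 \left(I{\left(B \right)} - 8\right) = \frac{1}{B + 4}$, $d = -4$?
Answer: $\frac{185}{12} \approx 15.417$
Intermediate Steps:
$I{\left(B \right)} = 8 + \frac{1}{3 \left(4 + B\right)}$ ($I{\left(B \right)} = 8 + \frac{1}{3 \left(B + 4\right)} = 8 + \frac{1}{3 \left(4 + B\right)}$)
$n = - \frac{623}{12}$ ($n = \frac{97 + 24 \cdot 0}{3 \left(4 + 0\right)} - 60 = \frac{97 + 0}{3 \cdot 4} - 60 = \frac{1}{3} \cdot \frac{1}{4} \cdot 97 - 60 = \frac{97}{12} - 60 = - \frac{623}{12} \approx -51.917$)
$\left(1 - d\right) \left(n + 55\right) = \left(1 - -4\right) \left(- \frac{623}{12} + 55\right) = \left(1 + 4\right) \frac{37}{12} = 5 \cdot \frac{37}{12} = \frac{185}{12}$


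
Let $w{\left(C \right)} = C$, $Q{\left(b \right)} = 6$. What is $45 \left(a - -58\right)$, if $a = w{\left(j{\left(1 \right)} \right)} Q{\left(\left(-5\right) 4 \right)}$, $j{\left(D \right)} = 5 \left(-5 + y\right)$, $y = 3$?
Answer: $-90$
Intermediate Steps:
$j{\left(D \right)} = -10$ ($j{\left(D \right)} = 5 \left(-5 + 3\right) = 5 \left(-2\right) = -10$)
$a = -60$ ($a = \left(-10\right) 6 = -60$)
$45 \left(a - -58\right) = 45 \left(-60 - -58\right) = 45 \left(-60 + 58\right) = 45 \left(-2\right) = -90$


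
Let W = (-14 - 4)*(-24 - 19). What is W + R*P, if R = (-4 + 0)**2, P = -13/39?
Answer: 2306/3 ≈ 768.67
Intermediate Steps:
P = -1/3 (P = -13*1/39 = -1/3 ≈ -0.33333)
R = 16 (R = (-4)**2 = 16)
W = 774 (W = -18*(-43) = 774)
W + R*P = 774 + 16*(-1/3) = 774 - 16/3 = 2306/3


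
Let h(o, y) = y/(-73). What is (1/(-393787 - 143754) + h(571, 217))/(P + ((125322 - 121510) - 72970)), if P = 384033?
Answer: -23329294/2471170046675 ≈ -9.4406e-6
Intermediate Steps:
h(o, y) = -y/73 (h(o, y) = y*(-1/73) = -y/73)
(1/(-393787 - 143754) + h(571, 217))/(P + ((125322 - 121510) - 72970)) = (1/(-393787 - 143754) - 1/73*217)/(384033 + ((125322 - 121510) - 72970)) = (1/(-537541) - 217/73)/(384033 + (3812 - 72970)) = (-1/537541 - 217/73)/(384033 - 69158) = -116646470/39240493/314875 = -116646470/39240493*1/314875 = -23329294/2471170046675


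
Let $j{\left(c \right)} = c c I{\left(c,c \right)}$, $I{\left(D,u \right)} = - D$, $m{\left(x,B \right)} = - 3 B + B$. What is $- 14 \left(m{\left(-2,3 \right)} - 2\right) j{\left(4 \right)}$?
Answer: $-7168$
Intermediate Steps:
$m{\left(x,B \right)} = - 2 B$
$j{\left(c \right)} = - c^{3}$ ($j{\left(c \right)} = c c \left(- c\right) = c^{2} \left(- c\right) = - c^{3}$)
$- 14 \left(m{\left(-2,3 \right)} - 2\right) j{\left(4 \right)} = - 14 \left(\left(-2\right) 3 - 2\right) \left(- 4^{3}\right) = - 14 \left(-6 - 2\right) \left(\left(-1\right) 64\right) = \left(-14\right) \left(-8\right) \left(-64\right) = 112 \left(-64\right) = -7168$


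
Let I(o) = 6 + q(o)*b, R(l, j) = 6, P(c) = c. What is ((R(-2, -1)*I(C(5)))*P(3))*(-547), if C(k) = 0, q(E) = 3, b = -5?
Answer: 88614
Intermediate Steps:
I(o) = -9 (I(o) = 6 + 3*(-5) = 6 - 15 = -9)
((R(-2, -1)*I(C(5)))*P(3))*(-547) = ((6*(-9))*3)*(-547) = -54*3*(-547) = -162*(-547) = 88614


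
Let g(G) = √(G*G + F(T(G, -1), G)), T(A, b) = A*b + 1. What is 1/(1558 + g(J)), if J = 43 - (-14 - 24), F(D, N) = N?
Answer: 19/29521 - 9*√82/2420722 ≈ 0.00060994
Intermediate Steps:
T(A, b) = 1 + A*b
J = 81 (J = 43 - 1*(-38) = 43 + 38 = 81)
g(G) = √(G + G²) (g(G) = √(G*G + G) = √(G² + G) = √(G + G²))
1/(1558 + g(J)) = 1/(1558 + √(81*(1 + 81))) = 1/(1558 + √(81*82)) = 1/(1558 + √6642) = 1/(1558 + 9*√82)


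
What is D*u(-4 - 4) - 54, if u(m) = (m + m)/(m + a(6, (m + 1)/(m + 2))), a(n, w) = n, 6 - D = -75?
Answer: 594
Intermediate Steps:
D = 81 (D = 6 - 1*(-75) = 6 + 75 = 81)
u(m) = 2*m/(6 + m) (u(m) = (m + m)/(m + 6) = (2*m)/(6 + m) = 2*m/(6 + m))
D*u(-4 - 4) - 54 = 81*(2*(-4 - 4)/(6 + (-4 - 4))) - 54 = 81*(2*(-8)/(6 - 8)) - 54 = 81*(2*(-8)/(-2)) - 54 = 81*(2*(-8)*(-1/2)) - 54 = 81*8 - 54 = 648 - 54 = 594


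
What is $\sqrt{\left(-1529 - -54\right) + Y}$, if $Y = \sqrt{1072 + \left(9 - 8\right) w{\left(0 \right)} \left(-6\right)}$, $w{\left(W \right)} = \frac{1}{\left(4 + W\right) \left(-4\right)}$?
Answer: $\frac{\sqrt{-5900 + \sqrt{17158}}}{2} \approx 37.977 i$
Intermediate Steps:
$w{\left(W \right)} = - \frac{1}{4 \left(4 + W\right)}$ ($w{\left(W \right)} = \frac{1}{4 + W} \left(- \frac{1}{4}\right) = - \frac{1}{4 \left(4 + W\right)}$)
$Y = \frac{\sqrt{17158}}{4}$ ($Y = \sqrt{1072 + \left(9 - 8\right) - \frac{1}{16 + 4 \cdot 0} \left(-6\right)} = \sqrt{1072 + 1 - \frac{1}{16 + 0} \left(-6\right)} = \sqrt{1072 + 1 - \frac{1}{16} \left(-6\right)} = \sqrt{1072 + 1 \left(-1\right) \frac{1}{16} \left(-6\right)} = \sqrt{1072 + 1 \left(\left(- \frac{1}{16}\right) \left(-6\right)\right)} = \sqrt{1072 + 1 \cdot \frac{3}{8}} = \sqrt{1072 + \frac{3}{8}} = \sqrt{\frac{8579}{8}} = \frac{\sqrt{17158}}{4} \approx 32.747$)
$\sqrt{\left(-1529 - -54\right) + Y} = \sqrt{\left(-1529 - -54\right) + \frac{\sqrt{17158}}{4}} = \sqrt{\left(-1529 + 54\right) + \frac{\sqrt{17158}}{4}} = \sqrt{-1475 + \frac{\sqrt{17158}}{4}}$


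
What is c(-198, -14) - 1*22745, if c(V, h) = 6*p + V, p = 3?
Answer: -22925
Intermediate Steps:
c(V, h) = 18 + V (c(V, h) = 6*3 + V = 18 + V)
c(-198, -14) - 1*22745 = (18 - 198) - 1*22745 = -180 - 22745 = -22925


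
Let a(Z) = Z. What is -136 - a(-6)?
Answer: -130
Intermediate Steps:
-136 - a(-6) = -136 - 1*(-6) = -136 + 6 = -130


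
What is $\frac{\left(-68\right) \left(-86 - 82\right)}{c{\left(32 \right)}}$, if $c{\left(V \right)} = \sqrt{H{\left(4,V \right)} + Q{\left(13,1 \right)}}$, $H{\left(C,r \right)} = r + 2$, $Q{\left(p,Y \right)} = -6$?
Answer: $816 \sqrt{7} \approx 2158.9$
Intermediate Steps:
$H{\left(C,r \right)} = 2 + r$
$c{\left(V \right)} = \sqrt{-4 + V}$ ($c{\left(V \right)} = \sqrt{\left(2 + V\right) - 6} = \sqrt{-4 + V}$)
$\frac{\left(-68\right) \left(-86 - 82\right)}{c{\left(32 \right)}} = \frac{\left(-68\right) \left(-86 - 82\right)}{\sqrt{-4 + 32}} = \frac{\left(-68\right) \left(-168\right)}{\sqrt{28}} = \frac{11424}{2 \sqrt{7}} = 11424 \frac{\sqrt{7}}{14} = 816 \sqrt{7}$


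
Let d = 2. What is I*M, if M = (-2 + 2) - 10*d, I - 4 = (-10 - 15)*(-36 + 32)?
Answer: -2080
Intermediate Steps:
I = 104 (I = 4 + (-10 - 15)*(-36 + 32) = 4 - 25*(-4) = 4 + 100 = 104)
M = -20 (M = (-2 + 2) - 10*2 = 0 - 20 = -20)
I*M = 104*(-20) = -2080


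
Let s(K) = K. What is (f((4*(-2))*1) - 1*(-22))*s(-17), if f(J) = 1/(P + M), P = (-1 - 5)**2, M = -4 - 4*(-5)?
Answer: -19465/52 ≈ -374.33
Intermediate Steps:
M = 16 (M = -4 + 20 = 16)
P = 36 (P = (-6)**2 = 36)
f(J) = 1/52 (f(J) = 1/(36 + 16) = 1/52)
(f((4*(-2))*1) - 1*(-22))*s(-17) = (1/52 - 1*(-22))*(-17) = (1/52 + 22)*(-17) = (1145/52)*(-17) = -19465/52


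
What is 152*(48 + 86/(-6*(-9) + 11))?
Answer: 487312/65 ≈ 7497.1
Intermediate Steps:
152*(48 + 86/(-6*(-9) + 11)) = 152*(48 + 86/(54 + 11)) = 152*(48 + 86/65) = 152*(3206/65) = 487312/65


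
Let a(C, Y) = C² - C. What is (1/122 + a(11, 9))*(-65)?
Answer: -872365/122 ≈ -7150.5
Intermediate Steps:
(1/122 + a(11, 9))*(-65) = (1/122 + 11*(-1 + 11))*(-65) = (1/122 + 11*10)*(-65) = (1/122 + 110)*(-65) = (13421/122)*(-65) = -872365/122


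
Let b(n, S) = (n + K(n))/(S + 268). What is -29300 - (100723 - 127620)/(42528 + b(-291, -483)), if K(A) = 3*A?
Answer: -267933458345/9144684 ≈ -29299.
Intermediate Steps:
b(n, S) = 4*n/(268 + S) (b(n, S) = (n + 3*n)/(S + 268) = (4*n)/(268 + S) = 4*n/(268 + S))
-29300 - (100723 - 127620)/(42528 + b(-291, -483)) = -29300 - (100723 - 127620)/(42528 + 4*(-291)/(268 - 483)) = -29300 - (-26897)/(42528 + 4*(-291)/(-215)) = -29300 - (-26897)/(42528 + 4*(-291)*(-1/215)) = -29300 - (-26897)/(42528 + 1164/215) = -29300 - (-26897)/9144684/215 = -29300 - (-26897)*215/9144684 = -29300 - 1*(-5782855/9144684) = -29300 + 5782855/9144684 = -267933458345/9144684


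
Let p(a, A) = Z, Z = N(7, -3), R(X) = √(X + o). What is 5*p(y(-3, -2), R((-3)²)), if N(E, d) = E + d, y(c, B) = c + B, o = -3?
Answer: 20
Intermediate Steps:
y(c, B) = B + c
R(X) = √(-3 + X) (R(X) = √(X - 3) = √(-3 + X))
Z = 4 (Z = 7 - 3 = 4)
p(a, A) = 4
5*p(y(-3, -2), R((-3)²)) = 5*4 = 20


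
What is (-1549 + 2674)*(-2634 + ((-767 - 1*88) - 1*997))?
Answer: -5046750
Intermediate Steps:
(-1549 + 2674)*(-2634 + ((-767 - 1*88) - 1*997)) = 1125*(-2634 + ((-767 - 88) - 997)) = 1125*(-2634 + (-855 - 997)) = 1125*(-2634 - 1852) = 1125*(-4486) = -5046750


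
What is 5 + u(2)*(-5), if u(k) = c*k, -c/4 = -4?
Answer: -155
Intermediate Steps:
c = 16 (c = -4*(-4) = 16)
u(k) = 16*k
5 + u(2)*(-5) = 5 + (16*2)*(-5) = 5 + 32*(-5) = 5 - 160 = -155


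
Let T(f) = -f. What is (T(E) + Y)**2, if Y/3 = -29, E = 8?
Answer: 9025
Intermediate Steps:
Y = -87 (Y = 3*(-29) = -87)
(T(E) + Y)**2 = (-1*8 - 87)**2 = (-8 - 87)**2 = (-95)**2 = 9025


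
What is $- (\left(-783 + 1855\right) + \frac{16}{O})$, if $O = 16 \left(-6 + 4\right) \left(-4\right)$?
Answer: $- \frac{8577}{8} \approx -1072.1$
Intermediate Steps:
$O = 128$ ($O = 16 \left(-2\right) \left(-4\right) = \left(-32\right) \left(-4\right) = 128$)
$- (\left(-783 + 1855\right) + \frac{16}{O}) = - (\left(-783 + 1855\right) + \frac{16}{128}) = - (1072 + 16 \cdot \frac{1}{128}) = - (1072 + \frac{1}{8}) = \left(-1\right) \frac{8577}{8} = - \frac{8577}{8}$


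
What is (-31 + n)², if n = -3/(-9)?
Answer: 8464/9 ≈ 940.44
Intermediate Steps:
n = ⅓ (n = -3*(-⅑) = ⅓ ≈ 0.33333)
(-31 + n)² = (-31 + ⅓)² = (-92/3)² = 8464/9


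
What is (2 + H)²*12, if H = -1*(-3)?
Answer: 300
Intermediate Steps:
H = 3
(2 + H)²*12 = (2 + 3)²*12 = 5²*12 = 25*12 = 300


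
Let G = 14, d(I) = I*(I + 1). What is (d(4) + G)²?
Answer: 1156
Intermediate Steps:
d(I) = I*(1 + I)
(d(4) + G)² = (4*(1 + 4) + 14)² = (4*5 + 14)² = (20 + 14)² = 34² = 1156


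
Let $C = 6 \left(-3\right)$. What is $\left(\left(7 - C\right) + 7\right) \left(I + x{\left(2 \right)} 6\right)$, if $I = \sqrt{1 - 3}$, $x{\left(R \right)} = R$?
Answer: $384 + 32 i \sqrt{2} \approx 384.0 + 45.255 i$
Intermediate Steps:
$C = -18$
$I = i \sqrt{2}$ ($I = \sqrt{-2} = i \sqrt{2} \approx 1.4142 i$)
$\left(\left(7 - C\right) + 7\right) \left(I + x{\left(2 \right)} 6\right) = \left(\left(7 - -18\right) + 7\right) \left(i \sqrt{2} + 2 \cdot 6\right) = \left(\left(7 + 18\right) + 7\right) \left(i \sqrt{2} + 12\right) = \left(25 + 7\right) \left(12 + i \sqrt{2}\right) = 32 \left(12 + i \sqrt{2}\right) = 384 + 32 i \sqrt{2}$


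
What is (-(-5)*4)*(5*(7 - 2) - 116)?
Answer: -1820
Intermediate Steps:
(-(-5)*4)*(5*(7 - 2) - 116) = (-1*(-20))*(5*5 - 116) = 20*(25 - 116) = 20*(-91) = -1820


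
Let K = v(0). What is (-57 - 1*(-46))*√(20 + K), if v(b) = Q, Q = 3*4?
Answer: -44*√2 ≈ -62.225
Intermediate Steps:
Q = 12
v(b) = 12
K = 12
(-57 - 1*(-46))*√(20 + K) = (-57 - 1*(-46))*√(20 + 12) = (-57 + 46)*√32 = -44*√2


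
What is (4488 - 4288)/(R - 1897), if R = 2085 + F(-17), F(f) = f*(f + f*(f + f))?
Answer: -200/9349 ≈ -0.021393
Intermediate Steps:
F(f) = f*(f + 2*f²) (F(f) = f*(f + f*(2*f)) = f*(f + 2*f²))
R = -7452 (R = 2085 + (-17)²*(1 + 2*(-17)) = 2085 + 289*(1 - 34) = 2085 + 289*(-33) = 2085 - 9537 = -7452)
(4488 - 4288)/(R - 1897) = (4488 - 4288)/(-7452 - 1897) = 200/(-9349) = 200*(-1/9349) = -200/9349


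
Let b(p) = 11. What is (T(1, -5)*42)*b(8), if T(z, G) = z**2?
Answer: 462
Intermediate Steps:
(T(1, -5)*42)*b(8) = (1**2*42)*11 = (1*42)*11 = 42*11 = 462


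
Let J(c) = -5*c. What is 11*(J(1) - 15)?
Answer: -220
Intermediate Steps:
11*(J(1) - 15) = 11*(-5*1 - 15) = 11*(-5 - 15) = 11*(-20) = -220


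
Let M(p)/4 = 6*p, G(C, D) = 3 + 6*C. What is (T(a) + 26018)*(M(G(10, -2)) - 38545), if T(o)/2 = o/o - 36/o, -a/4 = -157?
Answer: -151284323026/157 ≈ -9.6359e+8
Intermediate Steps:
a = 628 (a = -4*(-157) = 628)
M(p) = 24*p (M(p) = 4*(6*p) = 24*p)
T(o) = 2 - 72/o (T(o) = 2*(o/o - 36/o) = 2*(1 - 36/o) = 2 - 72/o)
(T(a) + 26018)*(M(G(10, -2)) - 38545) = ((2 - 72/628) + 26018)*(24*(3 + 6*10) - 38545) = ((2 - 72*1/628) + 26018)*(24*(3 + 60) - 38545) = ((2 - 18/157) + 26018)*(24*63 - 38545) = (296/157 + 26018)*(1512 - 38545) = (4085122/157)*(-37033) = -151284323026/157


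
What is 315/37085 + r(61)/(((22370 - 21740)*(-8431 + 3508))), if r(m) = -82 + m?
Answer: 9311887/1095416730 ≈ 0.0085008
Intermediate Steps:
315/37085 + r(61)/(((22370 - 21740)*(-8431 + 3508))) = 315/37085 + (-82 + 61)/(((22370 - 21740)*(-8431 + 3508))) = 315*(1/37085) - 21/(630*(-4923)) = 63/7417 - 21/(-3101490) = 63/7417 - 21*(-1/3101490) = 63/7417 + 1/147690 = 9311887/1095416730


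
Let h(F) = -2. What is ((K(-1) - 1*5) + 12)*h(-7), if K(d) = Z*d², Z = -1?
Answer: -12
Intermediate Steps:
K(d) = -d²
((K(-1) - 1*5) + 12)*h(-7) = ((-1*(-1)² - 1*5) + 12)*(-2) = ((-1*1 - 5) + 12)*(-2) = ((-1 - 5) + 12)*(-2) = (-6 + 12)*(-2) = 6*(-2) = -12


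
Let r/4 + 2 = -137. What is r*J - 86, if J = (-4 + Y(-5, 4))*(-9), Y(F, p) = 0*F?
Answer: -20102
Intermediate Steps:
r = -556 (r = -8 + 4*(-137) = -8 - 548 = -556)
Y(F, p) = 0
J = 36 (J = (-4 + 0)*(-9) = -4*(-9) = 36)
r*J - 86 = -556*36 - 86 = -20016 - 86 = -20102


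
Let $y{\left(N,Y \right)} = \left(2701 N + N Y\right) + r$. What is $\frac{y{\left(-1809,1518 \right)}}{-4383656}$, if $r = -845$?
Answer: $\frac{954127}{547957} \approx 1.7412$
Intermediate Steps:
$y{\left(N,Y \right)} = -845 + 2701 N + N Y$ ($y{\left(N,Y \right)} = \left(2701 N + N Y\right) - 845 = -845 + 2701 N + N Y$)
$\frac{y{\left(-1809,1518 \right)}}{-4383656} = \frac{-845 + 2701 \left(-1809\right) - 2746062}{-4383656} = \left(-845 - 4886109 - 2746062\right) \left(- \frac{1}{4383656}\right) = \left(-7633016\right) \left(- \frac{1}{4383656}\right) = \frac{954127}{547957}$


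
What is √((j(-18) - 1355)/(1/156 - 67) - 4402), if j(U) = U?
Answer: I*√478562932414/10451 ≈ 66.193*I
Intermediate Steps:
√((j(-18) - 1355)/(1/156 - 67) - 4402) = √((-18 - 1355)/(1/156 - 67) - 4402) = √(-1373/(1/156 - 67) - 4402) = √(-1373/(-10451/156) - 4402) = √(-1373*(-156/10451) - 4402) = √(214188/10451 - 4402) = √(-45791114/10451) = I*√478562932414/10451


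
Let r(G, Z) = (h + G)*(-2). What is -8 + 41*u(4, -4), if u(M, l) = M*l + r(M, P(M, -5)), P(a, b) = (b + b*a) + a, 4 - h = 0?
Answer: -1320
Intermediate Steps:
h = 4 (h = 4 - 1*0 = 4 + 0 = 4)
P(a, b) = a + b + a*b (P(a, b) = (b + a*b) + a = a + b + a*b)
r(G, Z) = -8 - 2*G (r(G, Z) = (4 + G)*(-2) = -8 - 2*G)
u(M, l) = -8 - 2*M + M*l (u(M, l) = M*l + (-8 - 2*M) = -8 - 2*M + M*l)
-8 + 41*u(4, -4) = -8 + 41*(-8 - 2*4 + 4*(-4)) = -8 + 41*(-8 - 8 - 16) = -8 + 41*(-32) = -8 - 1312 = -1320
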